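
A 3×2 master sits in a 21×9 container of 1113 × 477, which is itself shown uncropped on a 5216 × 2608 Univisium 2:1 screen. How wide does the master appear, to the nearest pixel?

3353 px

Inside the 1113×477 canvas the master is height-limited at 715.50 × 477.00.
The 21×9 canvas is width-limited in 5216×2608, giving 5216.00 × 2235.43; scale factor 4.6864.
So the master's width is 715.50 × 4.6864 ≈ 3353.14.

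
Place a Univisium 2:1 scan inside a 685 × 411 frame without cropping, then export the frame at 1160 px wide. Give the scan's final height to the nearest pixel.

580 px

In the 685×411 frame the scan fills the width: height = 685 × 1/2 ≈ 342.50 px.
Scaling 685 → 1160 is ×1.6934, so the height becomes 342.50 × 1.6934 ≈ 580.00 px.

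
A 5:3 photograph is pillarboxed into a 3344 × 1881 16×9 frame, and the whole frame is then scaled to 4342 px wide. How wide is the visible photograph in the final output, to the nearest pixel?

4071 px

In the 3344×1881 frame the photograph fills the height: width = 1881 × 5/3 ≈ 3135.00 px.
The frame scales by 4342/3344 = 1.2984; 3135.00 × 1.2984 ≈ 4070.62 px.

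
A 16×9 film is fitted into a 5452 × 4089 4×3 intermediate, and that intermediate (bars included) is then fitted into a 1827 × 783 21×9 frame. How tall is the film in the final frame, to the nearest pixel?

Inside the 5452×4089 canvas the film is width-limited at 5452.00 × 3066.75.
4×3 in 1827×783: fills the height, so the intermediate becomes 1044.00 × 783.00 — a scale of ×0.1915.
Applying the same ×0.1915: 3066.75 → 587.25.

587 px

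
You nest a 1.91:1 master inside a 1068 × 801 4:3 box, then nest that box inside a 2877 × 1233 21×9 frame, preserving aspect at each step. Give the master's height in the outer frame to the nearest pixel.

1.91:1 in 1068×801: fills the width, so the master is 1068.00 × 559.16.
4:3 in 2877×1233: fills the height, so the intermediate becomes 1644.00 × 1233.00 — a scale of ×1.5393.
The master scales with it: height 559.16 × 1.5393 ≈ 860.73.

861 px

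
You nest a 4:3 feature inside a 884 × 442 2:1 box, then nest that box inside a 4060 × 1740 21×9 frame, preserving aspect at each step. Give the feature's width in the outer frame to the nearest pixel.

2320 px

Inside the 884×442 canvas the feature is height-limited at 589.33 × 442.00.
The 2:1 canvas is height-limited in 4060×1740, giving 3480.00 × 1740.00; scale factor 3.9367.
The feature scales with it: width 589.33 × 3.9367 ≈ 2320.00.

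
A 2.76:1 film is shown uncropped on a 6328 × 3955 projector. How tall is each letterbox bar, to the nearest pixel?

831 px

2.76:1 is wider than 16×10, so it spans the full width.
That makes the image 2292.75 px tall (6328 / 2.760).
Black = 3955 − 2292.75 = 1662.25 px, or 831.12 per bar.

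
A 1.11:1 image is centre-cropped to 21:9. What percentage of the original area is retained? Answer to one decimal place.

47.6%

The width stays; only height is cut (since 21:9 is wider than 1.11:1).
(1.110)/(2.333) ≈ 0.476 of the area survives.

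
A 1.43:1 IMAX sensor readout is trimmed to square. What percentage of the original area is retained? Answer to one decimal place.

The height stays; only width is cut (since square is narrower than 1.43:1 IMAX).
Area ratio = (1.000)/(1.430) = 69.93% retained.

69.9%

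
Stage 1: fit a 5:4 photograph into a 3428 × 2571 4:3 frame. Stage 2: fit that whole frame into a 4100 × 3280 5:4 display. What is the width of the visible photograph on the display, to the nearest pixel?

3844 px

Inside the 3428×2571 canvas the photograph is height-limited at 3213.75 × 2571.00.
Second fit — the 4:3 canvas into 4100×3280 spans the width: 4100.00 × 3075.00 (×1.1960 from 3428×2571).
Applying the same ×1.1960: 3213.75 → 3843.75.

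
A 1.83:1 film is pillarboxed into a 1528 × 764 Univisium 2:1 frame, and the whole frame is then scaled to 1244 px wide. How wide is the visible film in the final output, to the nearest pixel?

At 1528×764 the film is height-limited, so width = 764 × 1.830 ≈ 1398.12 px.
Scaling 1528 → 1244 is ×0.8141, so the width becomes 1398.12 × 0.8141 ≈ 1138.26 px.

1138 px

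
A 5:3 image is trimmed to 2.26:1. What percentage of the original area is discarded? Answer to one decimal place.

2.26:1 is wider than 5:3, so the crop keeps the full width and trims the height.
(1.667)/(2.260) ≈ 0.737 of the area survives, leaving 26.25% discarded.

26.3%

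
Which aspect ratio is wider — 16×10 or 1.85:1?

1.85:1

16×10 = 1.6 and 1.85; 1.85 > 1.6.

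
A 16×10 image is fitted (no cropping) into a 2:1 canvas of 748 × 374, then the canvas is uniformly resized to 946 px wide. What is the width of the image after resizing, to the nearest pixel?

In the 748×374 frame the image fills the height: width = 374 × 16/10 ≈ 598.40 px.
The frame scales by 946/748 = 1.2647; 598.40 × 1.2647 ≈ 756.80 px.

757 px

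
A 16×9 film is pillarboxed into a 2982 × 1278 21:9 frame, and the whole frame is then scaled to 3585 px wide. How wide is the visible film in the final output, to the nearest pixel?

2731 px

At 2982×1278 the film is height-limited, so width = 1278 × 16/9 ≈ 2272.00 px.
Scaling 2982 → 3585 is ×1.2022, so the width becomes 2272.00 × 1.2022 ≈ 2731.43 px.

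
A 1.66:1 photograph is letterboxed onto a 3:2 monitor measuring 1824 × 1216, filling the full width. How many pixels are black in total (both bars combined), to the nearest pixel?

213782 pixels

That makes the image 1098.7952 px tall (1824 / 1.660).
Leftover height: 1216 − 1098.7952 = 117.2048 px.
That's 117.2048 × 1824 ≈ 213782 black pixels.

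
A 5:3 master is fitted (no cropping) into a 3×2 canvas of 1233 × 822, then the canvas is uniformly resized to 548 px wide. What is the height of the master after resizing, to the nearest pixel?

Fitted into 1233×822, the master spans the width; its height is 1233 × 3/5 ≈ 739.80 px.
Resizing to 548 px wide multiplies everything by 0.4444: 739.80 → 328.80 px.

329 px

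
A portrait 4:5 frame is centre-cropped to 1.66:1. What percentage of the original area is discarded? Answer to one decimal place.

51.8%

1.66:1 is wider than portrait 4:5, so the crop keeps the full width and trims the height.
Area ratio = (0.800)/(1.660) = 48.19%; the remaining 51.81% is cropped out.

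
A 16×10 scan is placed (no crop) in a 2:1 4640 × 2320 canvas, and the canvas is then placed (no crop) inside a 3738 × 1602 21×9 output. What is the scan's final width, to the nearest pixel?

2563 px

First fit — 16×10 into 4640×2320 spans the height: 3712.00 × 2320.00.
The 2:1 canvas is height-limited in 3738×1602, giving 3204.00 × 1602.00; scale factor 0.6905.
So the scan's width is 3712.00 × 0.6905 ≈ 2563.20.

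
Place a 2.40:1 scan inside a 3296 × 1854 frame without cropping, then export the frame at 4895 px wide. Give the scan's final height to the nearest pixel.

2040 px

At 3296×1854 the scan is width-limited, so height = 3296 / 2.400 ≈ 1373.33 px.
The frame scales by 4895/3296 = 1.4851; 1373.33 × 1.4851 ≈ 2039.58 px.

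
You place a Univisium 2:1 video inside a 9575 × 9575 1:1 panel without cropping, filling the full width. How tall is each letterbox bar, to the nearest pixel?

2394 px

Content height = 9575 × 1/2 ≈ 4787.50 px.
Black = 9575 − 4787.50 = 4787.50 px, or 2393.75 per bar.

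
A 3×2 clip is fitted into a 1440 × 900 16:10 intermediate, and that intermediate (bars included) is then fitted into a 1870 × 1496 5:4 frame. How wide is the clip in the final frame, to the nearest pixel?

1753 px

First fit — 3×2 into 1440×900 spans the height: 1350.00 × 900.00.
Second fit — the 16:10 canvas into 1870×1496 spans the width: 1870.00 × 1168.75 (×1.2986 from 1440×900).
The clip scales with it: width 1350.00 × 1.2986 ≈ 1753.12.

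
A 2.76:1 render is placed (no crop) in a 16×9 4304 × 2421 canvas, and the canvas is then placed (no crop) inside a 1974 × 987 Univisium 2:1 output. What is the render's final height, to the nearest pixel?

636 px

2.76:1 in 4304×2421: fills the width, so the render is 4304.00 × 1559.42.
Second fit — the 16×9 canvas into 1974×987 spans the height: 1754.67 × 987.00 (×0.4077 from 4304×2421).
So the render's height is 1559.42 × 0.4077 ≈ 635.75.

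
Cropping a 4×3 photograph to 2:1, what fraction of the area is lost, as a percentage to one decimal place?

Going from 4×3 to 2:1 means cutting height while keeping width.
Area ratio = (1.333)/(2.000) = 66.67%; the remaining 33.33% is cropped out.

33.3%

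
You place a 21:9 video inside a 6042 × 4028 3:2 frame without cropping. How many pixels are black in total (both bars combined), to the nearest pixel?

8691849 pixels

21:9 (2.333) > 3:2 (1.500), so the video fills the width.
Content height = 6042 × 9/21 ≈ 2589.4286 px.
4028 − 2589.4286 = 1438.5714 px of bars.
Across the 6042-px span: 1438.5714 × 6042 ≈ 8691849 px.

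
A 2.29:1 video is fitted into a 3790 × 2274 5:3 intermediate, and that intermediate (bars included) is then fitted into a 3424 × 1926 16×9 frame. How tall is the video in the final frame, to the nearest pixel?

2.29:1 in 3790×2274: fills the width, so the video is 3790.00 × 1655.02.
The 5:3 canvas is height-limited in 3424×1926, giving 3210.00 × 1926.00; scale factor 0.8470.
The video scales with it: height 1655.02 × 0.8470 ≈ 1401.75.

1402 px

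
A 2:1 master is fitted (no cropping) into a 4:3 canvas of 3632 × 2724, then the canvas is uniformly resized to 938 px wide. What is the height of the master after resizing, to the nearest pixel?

Fitted into 3632×2724, the master spans the width; its height is 3632 × 1/2 ≈ 1816.00 px.
Scaling 3632 → 938 is ×0.2583, so the height becomes 1816.00 × 0.2583 ≈ 469.00 px.

469 px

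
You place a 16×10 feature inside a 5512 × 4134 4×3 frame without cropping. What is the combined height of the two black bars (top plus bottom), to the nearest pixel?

689 px

Since 1.600 > 1.333, the feature is width-limited.
Content height = 5512 × 10/16 ≈ 3445.00 px.
Leftover height: 4134 − 3445.00 = 689.00 px.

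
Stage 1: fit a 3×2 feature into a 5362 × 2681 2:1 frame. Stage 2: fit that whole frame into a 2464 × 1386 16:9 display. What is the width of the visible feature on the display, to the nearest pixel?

First fit — 3×2 into 5362×2681 spans the height: 4021.50 × 2681.00.
Second fit — the 2:1 canvas into 2464×1386 spans the width: 2464.00 × 1232.00 (×0.4595 from 5362×2681).
Applying the same ×0.4595: 4021.50 → 1848.00.

1848 px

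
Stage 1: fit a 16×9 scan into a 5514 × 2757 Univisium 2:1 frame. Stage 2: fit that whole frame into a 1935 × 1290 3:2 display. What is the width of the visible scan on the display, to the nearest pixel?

1720 px

First fit — 16×9 into 5514×2757 spans the height: 4901.33 × 2757.00.
The Univisium 2:1 canvas is width-limited in 1935×1290, giving 1935.00 × 967.50; scale factor 0.3509.
So the scan's width is 4901.33 × 0.3509 ≈ 1720.00.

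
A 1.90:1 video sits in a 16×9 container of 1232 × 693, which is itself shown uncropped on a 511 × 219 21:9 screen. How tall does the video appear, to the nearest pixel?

First fit — 1.90:1 into 1232×693 spans the width: 1232.00 × 648.42.
Second fit — the 16×9 canvas into 511×219 spans the height: 389.33 × 219.00 (×0.3160 from 1232×693).
Applying the same ×0.3160: 648.42 → 204.91.

205 px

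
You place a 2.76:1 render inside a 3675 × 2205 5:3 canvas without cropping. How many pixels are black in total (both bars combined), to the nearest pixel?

3210033 pixels

2.76:1 (2.760) > 5:3 (1.667), so the render fills the width.
The render is 3675 / 2.760 ≈ 1331.5217 px tall.
Leftover height: 2205 − 1331.5217 = 873.4783 px.
Bar area = 873.4783 × 3675 ≈ 3210033 px.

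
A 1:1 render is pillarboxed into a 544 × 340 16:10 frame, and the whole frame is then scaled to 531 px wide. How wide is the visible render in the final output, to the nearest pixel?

332 px

Fitted into 544×340, the render spans the height; its width is 340 × 1/1 ≈ 340.00 px.
Resizing to 531 px wide multiplies everything by 0.9761: 340.00 → 331.88 px.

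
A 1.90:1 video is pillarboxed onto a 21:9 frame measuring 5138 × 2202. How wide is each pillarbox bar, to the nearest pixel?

Since 1.900 < 2.333, the video is height-limited.
Content width = 2202 × 1.900 ≈ 4183.80 px.
Leftover width: 5138 − 4183.80 = 954.20 px → 477.10 each side.

477 px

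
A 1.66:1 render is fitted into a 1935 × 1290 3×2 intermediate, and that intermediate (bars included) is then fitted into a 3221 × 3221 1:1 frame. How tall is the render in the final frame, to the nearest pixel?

1.66:1 in 1935×1290: fills the width, so the render is 1935.00 × 1165.66.
Second fit — the 3×2 canvas into 3221×3221 spans the width: 3221.00 × 2147.33 (×1.6646 from 1935×1290).
So the render's height is 1165.66 × 1.6646 ≈ 1940.36.

1940 px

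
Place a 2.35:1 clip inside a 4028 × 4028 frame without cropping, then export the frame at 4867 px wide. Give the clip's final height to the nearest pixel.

2071 px

Fitted into 4028×4028, the clip spans the width; its height is 4028 / 2.350 ≈ 1714.04 px.
The frame scales by 4867/4028 = 1.2083; 1714.04 × 1.2083 ≈ 2071.06 px.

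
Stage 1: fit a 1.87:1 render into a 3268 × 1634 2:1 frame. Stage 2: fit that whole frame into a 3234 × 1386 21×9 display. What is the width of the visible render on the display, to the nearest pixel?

First fit — 1.87:1 into 3268×1634 spans the height: 3055.58 × 1634.00.
The 2:1 canvas is height-limited in 3234×1386, giving 2772.00 × 1386.00; scale factor 0.8482.
Applying the same ×0.8482: 3055.58 → 2591.82.

2592 px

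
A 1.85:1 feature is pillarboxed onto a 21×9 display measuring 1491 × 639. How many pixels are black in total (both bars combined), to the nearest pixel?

1.85:1 is narrower than 21×9, so it spans the full height.
Content width = 639 × 1.850 ≈ 1182.1500 px.
1491 − 1182.1500 = 308.8500 px of bars.
Bar area = 308.8500 × 639 ≈ 197355 px.

197355 pixels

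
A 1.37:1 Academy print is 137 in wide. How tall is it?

100 in

At 1.37:1 Academy, 137 / 1.370 ≈ 100.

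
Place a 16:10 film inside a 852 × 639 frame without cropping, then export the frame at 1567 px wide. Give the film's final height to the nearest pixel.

979 px

Fitted into 852×639, the film spans the width; its height is 852 × 10/16 ≈ 532.50 px.
The frame scales by 1567/852 = 1.8392; 532.50 × 1.8392 ≈ 979.38 px.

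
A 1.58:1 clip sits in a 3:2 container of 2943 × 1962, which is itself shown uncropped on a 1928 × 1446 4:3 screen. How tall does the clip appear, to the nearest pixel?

Inside the 2943×1962 canvas the clip is width-limited at 2943.00 × 1862.66.
3:2 in 1928×1446: fills the width, so the intermediate becomes 1928.00 × 1285.33 — a scale of ×0.6551.
The clip scales with it: height 1862.66 × 0.6551 ≈ 1220.25.

1220 px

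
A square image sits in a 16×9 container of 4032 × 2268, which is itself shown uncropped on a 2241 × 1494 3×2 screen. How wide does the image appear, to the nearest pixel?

1261 px

square in 4032×2268: fills the height, so the image is 2268.00 × 2268.00.
Second fit — the 16×9 canvas into 2241×1494 spans the width: 2241.00 × 1260.56 (×0.5558 from 4032×2268).
Applying the same ×0.5558: 2268.00 → 1260.56.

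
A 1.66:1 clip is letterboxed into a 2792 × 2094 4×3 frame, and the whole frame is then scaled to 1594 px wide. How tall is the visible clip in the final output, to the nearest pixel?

Fitted into 2792×2094, the clip spans the width; its height is 2792 / 1.660 ≈ 1681.93 px.
Resizing to 1594 px wide multiplies everything by 0.5709: 1681.93 → 960.24 px.

960 px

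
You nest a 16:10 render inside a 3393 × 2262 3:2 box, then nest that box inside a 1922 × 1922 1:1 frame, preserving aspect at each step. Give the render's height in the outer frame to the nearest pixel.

Inside the 3393×2262 canvas the render is width-limited at 3393.00 × 2120.62.
Second fit — the 3:2 canvas into 1922×1922 spans the width: 1922.00 × 1281.33 (×0.5665 from 3393×2262).
Applying the same ×0.5665: 2120.62 → 1201.25.

1201 px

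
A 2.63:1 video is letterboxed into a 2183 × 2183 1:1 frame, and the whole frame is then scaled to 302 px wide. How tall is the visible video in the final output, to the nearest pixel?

In the 2183×2183 frame the video fills the width: height = 2183 / 2.630 ≈ 830.04 px.
Resizing to 302 px wide multiplies everything by 0.1383: 830.04 → 114.83 px.

115 px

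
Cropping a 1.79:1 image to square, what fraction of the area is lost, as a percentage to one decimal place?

Going from 1.79:1 to square means cutting width while keeping height.
Fraction kept = (1.000)/(1.790) ≈ 55.87%, so 44.13% is lost.

44.1%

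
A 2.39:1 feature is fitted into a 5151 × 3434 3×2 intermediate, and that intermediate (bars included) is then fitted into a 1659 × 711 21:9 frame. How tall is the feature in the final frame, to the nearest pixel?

446 px

2.39:1 in 5151×3434: fills the width, so the feature is 5151.00 × 2155.23.
3×2 in 1659×711: fills the height, so the intermediate becomes 1066.50 × 711.00 — a scale of ×0.2070.
The feature scales with it: height 2155.23 × 0.2070 ≈ 446.23.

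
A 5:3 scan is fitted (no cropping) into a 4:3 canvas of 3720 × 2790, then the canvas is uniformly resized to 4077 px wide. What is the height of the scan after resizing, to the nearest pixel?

2446 px

At 3720×2790 the scan is width-limited, so height = 3720 × 3/5 ≈ 2232.00 px.
Scaling 3720 → 4077 is ×1.0960, so the height becomes 2232.00 × 1.0960 ≈ 2446.20 px.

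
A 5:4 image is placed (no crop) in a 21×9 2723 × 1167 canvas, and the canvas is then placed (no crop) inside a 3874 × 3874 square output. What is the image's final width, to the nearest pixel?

First fit — 5:4 into 2723×1167 spans the height: 1458.75 × 1167.00.
The 21×9 canvas is width-limited in 3874×3874, giving 3874.00 × 1660.29; scale factor 1.4227.
So the image's width is 1458.75 × 1.4227 ≈ 2075.36.

2075 px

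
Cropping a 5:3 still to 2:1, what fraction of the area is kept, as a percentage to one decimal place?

83.3%

Going from 5:3 to 2:1 means cutting height while keeping width.
(1.667)/(2.000) ≈ 0.833 of the area survives.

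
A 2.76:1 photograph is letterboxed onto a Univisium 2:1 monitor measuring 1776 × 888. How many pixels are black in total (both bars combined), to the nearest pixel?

434271 pixels

Since 2.760 > 2.000, the photograph is width-limited.
That makes the image 643.4783 px tall (1776 / 2.760).
888 − 643.4783 = 244.5217 px of bars.
Bar area = 244.5217 × 1776 ≈ 434271 px.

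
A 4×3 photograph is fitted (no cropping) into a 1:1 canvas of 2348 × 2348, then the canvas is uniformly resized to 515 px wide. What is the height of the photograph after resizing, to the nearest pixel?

Fitted into 2348×2348, the photograph spans the width; its height is 2348 × 3/4 ≈ 1761.00 px.
Resizing to 515 px wide multiplies everything by 0.2193: 1761.00 → 386.25 px.

386 px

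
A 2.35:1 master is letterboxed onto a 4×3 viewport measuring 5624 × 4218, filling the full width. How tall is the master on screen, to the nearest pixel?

That makes the image 2393.19 px tall (5624 / 2.350).

2393 px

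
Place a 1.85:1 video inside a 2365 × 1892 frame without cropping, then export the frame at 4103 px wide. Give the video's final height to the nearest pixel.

2218 px

Fitted into 2365×1892, the video spans the width; its height is 2365 / 1.850 ≈ 1278.38 px.
The frame scales by 4103/2365 = 1.7349; 1278.38 × 1.7349 ≈ 2217.84 px.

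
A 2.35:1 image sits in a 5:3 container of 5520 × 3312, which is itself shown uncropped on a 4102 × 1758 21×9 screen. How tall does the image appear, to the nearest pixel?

2.35:1 in 5520×3312: fills the width, so the image is 5520.00 × 2348.94.
Second fit — the 5:3 canvas into 4102×1758 spans the height: 2930.00 × 1758.00 (×0.5308 from 5520×3312).
So the image's height is 2348.94 × 0.5308 ≈ 1246.81.

1247 px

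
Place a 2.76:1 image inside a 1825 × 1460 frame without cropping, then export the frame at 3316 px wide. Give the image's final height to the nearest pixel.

1201 px

Fitted into 1825×1460, the image spans the width; its height is 1825 / 2.760 ≈ 661.23 px.
Resizing to 3316 px wide multiplies everything by 1.8170: 661.23 → 1201.45 px.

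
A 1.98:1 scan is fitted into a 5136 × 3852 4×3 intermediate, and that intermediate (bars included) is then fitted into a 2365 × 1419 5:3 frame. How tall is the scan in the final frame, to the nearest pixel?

956 px

Inside the 5136×3852 canvas the scan is width-limited at 5136.00 × 2593.94.
4×3 in 2365×1419: fills the height, so the intermediate becomes 1892.00 × 1419.00 — a scale of ×0.3684.
Applying the same ×0.3684: 2593.94 → 955.56.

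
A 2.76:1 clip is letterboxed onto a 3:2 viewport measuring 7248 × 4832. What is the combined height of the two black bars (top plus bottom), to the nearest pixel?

2.76:1 is wider than 3:2, so it spans the full width.
That makes the image 2626.09 px tall (7248 / 2.760).
Leftover height: 4832 − 2626.09 = 2205.91 px.

2206 px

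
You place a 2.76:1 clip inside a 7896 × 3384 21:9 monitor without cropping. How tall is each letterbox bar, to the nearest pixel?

2.76:1 (2.760) > 21:9 (2.333), so the clip fills the width.
Content height = 7896 / 2.760 ≈ 2860.87 px.
Leftover height: 3384 − 2860.87 = 523.13 px → 261.57 each side.

262 px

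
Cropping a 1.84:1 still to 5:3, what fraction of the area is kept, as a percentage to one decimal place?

Going from 1.84:1 to 5:3 means cutting width while keeping height.
(1.667)/(1.840) ≈ 0.906 of the area survives.

90.6%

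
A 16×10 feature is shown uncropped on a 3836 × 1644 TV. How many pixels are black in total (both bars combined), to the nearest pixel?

16×10 is narrower than 21×9, so it spans the full height.
The feature is 1644 × 16/10 ≈ 2630.4000 px wide.
3836 − 2630.4000 = 1205.6000 px of bars.
That's 1205.6000 × 1644 ≈ 1982006 black pixels.

1982006 pixels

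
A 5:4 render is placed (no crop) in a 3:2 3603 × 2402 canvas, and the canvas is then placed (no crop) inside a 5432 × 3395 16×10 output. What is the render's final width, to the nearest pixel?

First fit — 5:4 into 3603×2402 spans the height: 3002.50 × 2402.00.
3:2 in 5432×3395: fills the height, so the intermediate becomes 5092.50 × 3395.00 — a scale of ×1.4134.
So the render's width is 3002.50 × 1.4134 ≈ 4243.75.

4244 px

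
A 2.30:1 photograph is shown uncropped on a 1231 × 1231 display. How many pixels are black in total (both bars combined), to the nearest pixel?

856508 pixels

2.30:1 (2.300) > square (1.000), so the photograph fills the width.
Content height = 1231 / 2.300 ≈ 535.2174 px.
Leftover height: 1231 − 535.2174 = 695.7826 px.
That's 695.7826 × 1231 ≈ 856508 black pixels.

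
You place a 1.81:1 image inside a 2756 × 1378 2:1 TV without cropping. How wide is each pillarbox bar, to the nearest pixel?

Since 1.810 < 2.000, the image is height-limited.
The image is 1378 × 1.810 ≈ 2494.18 px wide.
Leftover width: 2756 − 2494.18 = 261.82 px → 130.91 each side.

131 px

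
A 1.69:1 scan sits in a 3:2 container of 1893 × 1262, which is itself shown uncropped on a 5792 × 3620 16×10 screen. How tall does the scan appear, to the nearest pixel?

3213 px

1.69:1 in 1893×1262: fills the width, so the scan is 1893.00 × 1120.12.
3:2 in 5792×3620: fills the height, so the intermediate becomes 5430.00 × 3620.00 — a scale of ×2.8685.
The scan scales with it: height 1120.12 × 2.8685 ≈ 3213.02.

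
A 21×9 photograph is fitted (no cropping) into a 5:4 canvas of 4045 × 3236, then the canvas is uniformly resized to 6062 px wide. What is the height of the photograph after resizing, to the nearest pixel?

At 4045×3236 the photograph is width-limited, so height = 4045 × 9/21 ≈ 1733.57 px.
Resizing to 6062 px wide multiplies everything by 1.4986: 1733.57 → 2598.00 px.

2598 px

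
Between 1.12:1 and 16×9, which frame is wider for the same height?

16×9

1.12 and 16×9 = 1.778; 1.778 > 1.12.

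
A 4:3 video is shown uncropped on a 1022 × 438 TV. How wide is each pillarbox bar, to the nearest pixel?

219 px

Since 1.333 < 2.333, the video is height-limited.
That makes the image 584.00 px wide (438 × 4/3).
1022 − 584.00 = 438.00 px of bars (219.00 each).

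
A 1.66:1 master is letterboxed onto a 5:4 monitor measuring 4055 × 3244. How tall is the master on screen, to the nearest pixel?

2443 px

1.66:1 (1.660) > 5:4 (1.250), so the master fills the width.
Content height = 4055 / 1.660 ≈ 2442.77 px.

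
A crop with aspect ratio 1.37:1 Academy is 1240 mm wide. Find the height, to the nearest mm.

905 mm

At 1.37:1 Academy, 1240 / 1.370 ≈ 905.11.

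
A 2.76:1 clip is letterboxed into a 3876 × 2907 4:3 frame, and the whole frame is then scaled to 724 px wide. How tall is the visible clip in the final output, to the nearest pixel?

262 px

At 3876×2907 the clip is width-limited, so height = 3876 / 2.760 ≈ 1404.35 px.
Resizing to 724 px wide multiplies everything by 0.1868: 1404.35 → 262.32 px.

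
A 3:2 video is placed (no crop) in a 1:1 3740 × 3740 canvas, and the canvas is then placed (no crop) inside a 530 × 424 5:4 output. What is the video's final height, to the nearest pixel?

3:2 in 3740×3740: fills the width, so the video is 3740.00 × 2493.33.
The 1:1 canvas is height-limited in 530×424, giving 424.00 × 424.00; scale factor 0.1134.
The video scales with it: height 2493.33 × 0.1134 ≈ 282.67.

283 px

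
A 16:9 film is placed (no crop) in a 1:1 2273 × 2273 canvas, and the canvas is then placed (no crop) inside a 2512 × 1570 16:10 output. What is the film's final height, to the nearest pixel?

883 px

First fit — 16:9 into 2273×2273 spans the width: 2273.00 × 1278.56.
1:1 in 2512×1570: fills the height, so the intermediate becomes 1570.00 × 1570.00 — a scale of ×0.6907.
So the film's height is 1278.56 × 0.6907 ≈ 883.12.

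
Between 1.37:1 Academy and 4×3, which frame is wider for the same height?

1.37:1 Academy

1.37 and 4×3 = 1.333; 1.37 > 1.333.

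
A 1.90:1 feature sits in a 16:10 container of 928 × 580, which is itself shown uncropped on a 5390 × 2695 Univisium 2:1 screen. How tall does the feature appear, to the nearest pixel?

2269 px

First fit — 1.90:1 into 928×580 spans the width: 928.00 × 488.42.
The 16:10 canvas is height-limited in 5390×2695, giving 4312.00 × 2695.00; scale factor 4.6466.
So the feature's height is 488.42 × 4.6466 ≈ 2269.47.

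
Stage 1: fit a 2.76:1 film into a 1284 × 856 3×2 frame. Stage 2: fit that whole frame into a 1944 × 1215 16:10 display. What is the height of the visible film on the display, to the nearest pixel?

Inside the 1284×856 canvas the film is width-limited at 1284.00 × 465.22.
3×2 in 1944×1215: fills the height, so the intermediate becomes 1822.50 × 1215.00 — a scale of ×1.4194.
So the film's height is 465.22 × 1.4194 ≈ 660.33.

660 px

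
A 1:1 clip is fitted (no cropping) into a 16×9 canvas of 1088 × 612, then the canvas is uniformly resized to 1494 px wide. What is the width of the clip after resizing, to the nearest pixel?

840 px

Fitted into 1088×612, the clip spans the height; its width is 612 × 1/1 ≈ 612.00 px.
The frame scales by 1494/1088 = 1.3732; 612.00 × 1.3732 ≈ 840.38 px.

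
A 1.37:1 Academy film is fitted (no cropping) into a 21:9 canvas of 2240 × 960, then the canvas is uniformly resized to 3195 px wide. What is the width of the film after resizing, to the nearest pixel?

1876 px

In the 2240×960 frame the film fills the height: width = 960 × 1.370 ≈ 1315.20 px.
The frame scales by 3195/2240 = 1.4263; 1315.20 × 1.4263 ≈ 1875.92 px.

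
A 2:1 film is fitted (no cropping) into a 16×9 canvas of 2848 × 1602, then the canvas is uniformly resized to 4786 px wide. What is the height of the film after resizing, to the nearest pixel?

2393 px

Fitted into 2848×1602, the film spans the width; its height is 2848 × 1/2 ≈ 1424.00 px.
Resizing to 4786 px wide multiplies everything by 1.6805: 1424.00 → 2393.00 px.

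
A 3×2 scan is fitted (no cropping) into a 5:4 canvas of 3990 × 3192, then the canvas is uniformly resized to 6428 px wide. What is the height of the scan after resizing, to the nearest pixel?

4285 px

In the 3990×3192 frame the scan fills the width: height = 3990 × 2/3 ≈ 2660.00 px.
Resizing to 6428 px wide multiplies everything by 1.6110: 2660.00 → 4285.33 px.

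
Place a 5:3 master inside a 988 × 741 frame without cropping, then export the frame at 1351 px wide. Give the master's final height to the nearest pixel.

At 988×741 the master is width-limited, so height = 988 × 3/5 ≈ 592.80 px.
Resizing to 1351 px wide multiplies everything by 1.3674: 592.80 → 810.60 px.

811 px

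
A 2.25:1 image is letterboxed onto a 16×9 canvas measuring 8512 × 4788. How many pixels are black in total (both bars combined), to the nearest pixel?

8553614 pixels

Since 2.250 > 1.778, the image is width-limited.
Content height = 8512 / 2.250 ≈ 3783.1111 px.
Black = 4788 − 3783.1111 = 1004.8889 px.
That's 1004.8889 × 8512 ≈ 8553614 black pixels.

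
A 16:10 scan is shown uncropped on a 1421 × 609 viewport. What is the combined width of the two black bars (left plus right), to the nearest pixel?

447 px

16:10 (1.600) < 21:9 (2.333), so the scan fills the height.
Content width = 609 × 16/10 ≈ 974.40 px.
Black = 1421 − 974.40 = 446.60 px.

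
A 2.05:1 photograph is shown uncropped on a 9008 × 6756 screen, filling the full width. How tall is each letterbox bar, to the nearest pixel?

1181 px

Content height = 9008 / 2.050 ≈ 4394.15 px.
6756 − 4394.15 = 2361.85 px of bars (1180.93 each).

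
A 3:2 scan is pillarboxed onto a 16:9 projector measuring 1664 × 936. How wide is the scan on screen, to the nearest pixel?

Since 1.500 < 1.778, the scan is height-limited.
The scan is 936 × 3/2 ≈ 1404.00 px wide.

1404 px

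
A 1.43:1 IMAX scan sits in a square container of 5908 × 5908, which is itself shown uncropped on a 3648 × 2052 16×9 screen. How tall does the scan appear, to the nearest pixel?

1435 px

1.43:1 IMAX in 5908×5908: fills the width, so the scan is 5908.00 × 4131.47.
square in 3648×2052: fills the height, so the intermediate becomes 2052.00 × 2052.00 — a scale of ×0.3473.
The scan scales with it: height 4131.47 × 0.3473 ≈ 1434.97.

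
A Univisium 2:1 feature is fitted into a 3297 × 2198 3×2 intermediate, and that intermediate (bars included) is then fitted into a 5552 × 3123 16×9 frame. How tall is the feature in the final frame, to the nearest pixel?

Inside the 3297×2198 canvas the feature is width-limited at 3297.00 × 1648.50.
Second fit — the 3×2 canvas into 5552×3123 spans the height: 4684.50 × 3123.00 (×1.4208 from 3297×2198).
Applying the same ×1.4208: 1648.50 → 2342.25.

2342 px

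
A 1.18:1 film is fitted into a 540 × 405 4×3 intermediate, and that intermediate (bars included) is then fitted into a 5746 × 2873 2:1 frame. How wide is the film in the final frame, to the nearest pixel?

Inside the 540×405 canvas the film is height-limited at 477.90 × 405.00.
The 4×3 canvas is height-limited in 5746×2873, giving 3830.67 × 2873.00; scale factor 7.0938.
The film scales with it: width 477.90 × 7.0938 ≈ 3390.14.

3390 px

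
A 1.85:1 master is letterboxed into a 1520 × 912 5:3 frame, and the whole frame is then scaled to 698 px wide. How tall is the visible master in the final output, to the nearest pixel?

377 px

Fitted into 1520×912, the master spans the width; its height is 1520 / 1.850 ≈ 821.62 px.
Resizing to 698 px wide multiplies everything by 0.4592: 821.62 → 377.30 px.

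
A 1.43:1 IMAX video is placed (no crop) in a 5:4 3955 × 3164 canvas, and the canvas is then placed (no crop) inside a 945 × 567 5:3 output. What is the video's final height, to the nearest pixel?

First fit — 1.43:1 IMAX into 3955×3164 spans the width: 3955.00 × 2765.73.
Second fit — the 5:4 canvas into 945×567 spans the height: 708.75 × 567.00 (×0.1792 from 3955×3164).
The video scales with it: height 2765.73 × 0.1792 ≈ 495.63.

496 px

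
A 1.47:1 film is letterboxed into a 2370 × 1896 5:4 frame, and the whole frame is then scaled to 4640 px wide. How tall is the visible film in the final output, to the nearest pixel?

Fitted into 2370×1896, the film spans the width; its height is 2370 / 1.470 ≈ 1612.24 px.
Scaling 2370 → 4640 is ×1.9578, so the height becomes 1612.24 × 1.9578 ≈ 3156.46 px.

3156 px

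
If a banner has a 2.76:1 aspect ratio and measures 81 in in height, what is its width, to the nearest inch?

At 2.76:1, 81 × 2.760 ≈ 223.56.

224 in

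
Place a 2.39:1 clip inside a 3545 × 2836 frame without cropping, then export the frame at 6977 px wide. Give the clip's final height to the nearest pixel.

2919 px

In the 3545×2836 frame the clip fills the width: height = 3545 / 2.390 ≈ 1483.26 px.
Resizing to 6977 px wide multiplies everything by 1.9681: 1483.26 → 2919.25 px.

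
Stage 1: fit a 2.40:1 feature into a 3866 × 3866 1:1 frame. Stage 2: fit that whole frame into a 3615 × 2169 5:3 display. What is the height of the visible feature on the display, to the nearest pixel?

904 px

Inside the 3866×3866 canvas the feature is width-limited at 3866.00 × 1610.83.
1:1 in 3615×2169: fills the height, so the intermediate becomes 2169.00 × 2169.00 — a scale of ×0.5610.
The feature scales with it: height 1610.83 × 0.5610 ≈ 903.75.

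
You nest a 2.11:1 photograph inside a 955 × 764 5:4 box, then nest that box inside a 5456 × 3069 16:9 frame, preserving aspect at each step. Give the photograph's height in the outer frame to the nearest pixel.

Inside the 955×764 canvas the photograph is width-limited at 955.00 × 452.61.
5:4 in 5456×3069: fills the height, so the intermediate becomes 3836.25 × 3069.00 — a scale of ×4.0170.
So the photograph's height is 452.61 × 4.0170 ≈ 1818.13.

1818 px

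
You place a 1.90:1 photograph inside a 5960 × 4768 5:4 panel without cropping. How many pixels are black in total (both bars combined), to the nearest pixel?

1.90:1 (1.900) > 5:4 (1.250), so the photograph fills the width.
That makes the image 3136.8421 px tall (5960 / 1.900).
Leftover height: 4768 − 3136.8421 = 1631.1579 px.
Across the 5960-px span: 1631.1579 × 5960 ≈ 9721701 px.

9721701 pixels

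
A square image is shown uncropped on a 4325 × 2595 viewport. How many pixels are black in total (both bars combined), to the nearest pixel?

4489350 pixels

square is narrower than 5:3, so it spans the full height.
That makes the image 2595.0000 px wide (2595 × 1/1).
4325 − 2595.0000 = 1730.0000 px of bars.
That's 1730.0000 × 2595 ≈ 4489350 black pixels.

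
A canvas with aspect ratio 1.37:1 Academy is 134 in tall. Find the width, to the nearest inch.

184 in

Width = 134 × 1.370 = 183.58.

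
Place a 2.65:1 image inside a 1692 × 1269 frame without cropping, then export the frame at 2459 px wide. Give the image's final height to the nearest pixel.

In the 1692×1269 frame the image fills the width: height = 1692 / 2.650 ≈ 638.49 px.
Resizing to 2459 px wide multiplies everything by 1.4533: 638.49 → 927.92 px.

928 px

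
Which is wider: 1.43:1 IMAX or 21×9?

1.43 and 21×9 = 2.333; 2.333 > 1.43.

21×9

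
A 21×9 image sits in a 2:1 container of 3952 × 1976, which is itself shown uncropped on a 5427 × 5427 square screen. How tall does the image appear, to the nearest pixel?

2326 px

Inside the 3952×1976 canvas the image is width-limited at 3952.00 × 1693.71.
The 2:1 canvas is width-limited in 5427×5427, giving 5427.00 × 2713.50; scale factor 1.3732.
The image scales with it: height 1693.71 × 1.3732 ≈ 2325.86.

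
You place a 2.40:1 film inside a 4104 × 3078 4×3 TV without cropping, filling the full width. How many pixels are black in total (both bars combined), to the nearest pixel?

Content height = 4104 / 2.400 ≈ 1710.0000 px.
Black = 3078 − 1710.0000 = 1368.0000 px.
Bar area = 1368.0000 × 4104 ≈ 5614272 px.

5614272 pixels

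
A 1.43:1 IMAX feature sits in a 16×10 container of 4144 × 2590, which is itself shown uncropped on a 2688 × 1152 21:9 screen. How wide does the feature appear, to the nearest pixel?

1647 px

Inside the 4144×2590 canvas the feature is height-limited at 3703.70 × 2590.00.
16×10 in 2688×1152: fills the height, so the intermediate becomes 1843.20 × 1152.00 — a scale of ×0.4448.
So the feature's width is 3703.70 × 0.4448 ≈ 1647.36.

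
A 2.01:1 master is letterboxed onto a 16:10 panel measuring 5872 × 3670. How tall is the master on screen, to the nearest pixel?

2921 px

2.01:1 is wider than 16:10, so it spans the full width.
The master is 5872 / 2.010 ≈ 2921.39 px tall.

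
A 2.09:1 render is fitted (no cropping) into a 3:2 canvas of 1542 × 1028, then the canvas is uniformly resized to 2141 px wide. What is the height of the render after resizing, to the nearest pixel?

At 1542×1028 the render is width-limited, so height = 1542 / 2.090 ≈ 737.80 px.
Scaling 1542 → 2141 is ×1.3885, so the height becomes 737.80 × 1.3885 ≈ 1024.40 px.

1024 px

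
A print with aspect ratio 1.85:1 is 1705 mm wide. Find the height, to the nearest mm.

At 1.85:1, 1705 / 1.850 ≈ 921.62.

922 mm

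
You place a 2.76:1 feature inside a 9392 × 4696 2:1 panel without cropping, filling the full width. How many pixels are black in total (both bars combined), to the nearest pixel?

12144809 pixels

Content height = 9392 / 2.760 ≈ 3402.8986 px.
Leftover height: 4696 − 3402.8986 = 1293.1014 px.
Bar area = 1293.1014 × 9392 ≈ 12144809 px.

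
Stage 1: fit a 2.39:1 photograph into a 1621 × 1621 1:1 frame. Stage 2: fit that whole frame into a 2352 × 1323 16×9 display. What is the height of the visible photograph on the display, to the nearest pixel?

554 px

First fit — 2.39:1 into 1621×1621 spans the width: 1621.00 × 678.24.
Second fit — the 1:1 canvas into 2352×1323 spans the height: 1323.00 × 1323.00 (×0.8162 from 1621×1621).
So the photograph's height is 678.24 × 0.8162 ≈ 553.56.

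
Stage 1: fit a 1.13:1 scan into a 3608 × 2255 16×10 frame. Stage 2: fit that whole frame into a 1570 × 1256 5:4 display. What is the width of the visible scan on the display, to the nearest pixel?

1109 px

First fit — 1.13:1 into 3608×2255 spans the height: 2548.15 × 2255.00.
Second fit — the 16×10 canvas into 1570×1256 spans the width: 1570.00 × 981.25 (×0.4351 from 3608×2255).
Applying the same ×0.4351: 2548.15 → 1108.81.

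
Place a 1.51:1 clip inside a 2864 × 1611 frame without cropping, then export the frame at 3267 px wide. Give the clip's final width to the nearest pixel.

Fitted into 2864×1611, the clip spans the height; its width is 1611 × 1.510 ≈ 2432.61 px.
Resizing to 3267 px wide multiplies everything by 1.1407: 2432.61 → 2774.91 px.

2775 px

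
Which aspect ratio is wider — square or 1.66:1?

square = 1 and 1.66; 1.66 > 1.

1.66:1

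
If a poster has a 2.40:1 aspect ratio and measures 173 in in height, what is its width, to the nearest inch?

415 in

173 × 2.400 = 415.20.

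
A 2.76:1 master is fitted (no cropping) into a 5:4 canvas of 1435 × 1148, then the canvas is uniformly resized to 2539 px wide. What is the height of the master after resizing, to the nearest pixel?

At 1435×1148 the master is width-limited, so height = 1435 / 2.760 ≈ 519.93 px.
Scaling 1435 → 2539 is ×1.7693, so the height becomes 519.93 × 1.7693 ≈ 919.93 px.

920 px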